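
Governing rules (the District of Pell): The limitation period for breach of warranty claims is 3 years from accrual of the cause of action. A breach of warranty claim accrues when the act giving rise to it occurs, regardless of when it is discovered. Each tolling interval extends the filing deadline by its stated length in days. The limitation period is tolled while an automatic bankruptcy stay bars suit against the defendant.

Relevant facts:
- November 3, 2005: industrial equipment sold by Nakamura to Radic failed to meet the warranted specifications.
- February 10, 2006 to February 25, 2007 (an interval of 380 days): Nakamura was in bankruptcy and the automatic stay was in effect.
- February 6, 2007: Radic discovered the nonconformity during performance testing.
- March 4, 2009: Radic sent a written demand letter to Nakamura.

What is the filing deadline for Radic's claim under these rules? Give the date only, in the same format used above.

November 18, 2009

Because the rule ties accrual to occurrence, the claim accrued on November 3, 2005, not on the February 6, 2007 discovery date.
The untolled deadline — 3 years after November 3, 2005 — is November 3, 2008.
The period was tolled for 380 days by the automatic bankruptcy stay (February 10, 2006 to February 25, 2007), pushing the deadline to November 18, 2009.
Nothing else in the chronology tolls or restarts the period.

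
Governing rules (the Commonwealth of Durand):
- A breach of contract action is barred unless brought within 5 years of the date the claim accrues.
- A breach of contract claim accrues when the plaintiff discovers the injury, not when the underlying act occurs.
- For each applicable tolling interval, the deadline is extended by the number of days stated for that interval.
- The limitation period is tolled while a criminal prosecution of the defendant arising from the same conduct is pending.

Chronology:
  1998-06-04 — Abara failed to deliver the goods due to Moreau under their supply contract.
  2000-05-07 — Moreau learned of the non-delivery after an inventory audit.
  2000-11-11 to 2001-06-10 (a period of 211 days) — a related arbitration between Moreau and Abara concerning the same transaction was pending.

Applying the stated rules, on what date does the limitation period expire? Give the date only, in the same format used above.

2005-05-07

Accrual is tied to discovery, so the period began on 2000-05-07 rather than on 1998-06-04 when the act occurred.
Adding the 5 years base period to 2000-05-07 gives a deadline of 2005-05-07, before any tolling.
No stated provision tolls the period for a pending arbitration, so the interval from 2000-11-11 to 2001-06-10 has no effect on the deadline.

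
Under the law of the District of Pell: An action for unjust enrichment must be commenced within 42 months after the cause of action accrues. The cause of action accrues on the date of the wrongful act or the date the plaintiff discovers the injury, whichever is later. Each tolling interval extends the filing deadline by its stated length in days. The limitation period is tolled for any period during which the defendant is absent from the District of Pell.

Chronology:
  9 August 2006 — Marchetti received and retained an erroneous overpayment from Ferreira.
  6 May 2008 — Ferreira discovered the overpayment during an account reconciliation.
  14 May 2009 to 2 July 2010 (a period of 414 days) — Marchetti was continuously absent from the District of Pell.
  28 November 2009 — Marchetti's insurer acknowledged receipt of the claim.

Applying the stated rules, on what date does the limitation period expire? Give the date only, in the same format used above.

Because discovery on 6 May 2008 post-dates the 9 August 2006 act, accrual under the later-of rule falls on 6 May 2008.
The untolled deadline — 42 months after 6 May 2008 — is 6 November 2011.
The defendant's absence from the jurisdiction from 14 May 2009 to 2 July 2010 tolled the period for 414 days, extending the deadline to 24 December 2012.
None of the other events listed affects the running of the period under the stated rules.

24 December 2012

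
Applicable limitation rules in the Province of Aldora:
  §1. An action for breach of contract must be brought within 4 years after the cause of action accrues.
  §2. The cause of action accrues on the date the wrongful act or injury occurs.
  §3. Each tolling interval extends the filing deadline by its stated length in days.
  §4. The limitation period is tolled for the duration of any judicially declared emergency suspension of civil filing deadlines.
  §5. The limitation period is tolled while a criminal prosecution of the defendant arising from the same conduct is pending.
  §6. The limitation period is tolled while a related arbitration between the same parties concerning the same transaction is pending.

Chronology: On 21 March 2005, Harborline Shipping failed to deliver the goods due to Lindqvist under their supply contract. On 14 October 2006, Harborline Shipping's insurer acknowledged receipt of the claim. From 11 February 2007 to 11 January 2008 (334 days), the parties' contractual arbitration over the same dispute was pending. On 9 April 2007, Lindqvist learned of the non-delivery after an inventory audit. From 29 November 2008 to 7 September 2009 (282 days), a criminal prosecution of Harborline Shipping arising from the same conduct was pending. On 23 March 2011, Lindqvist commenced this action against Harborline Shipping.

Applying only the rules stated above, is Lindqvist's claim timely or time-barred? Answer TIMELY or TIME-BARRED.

TIME-BARRED

The claim accrued on 21 March 2005, when the wrongful act occurred; under the stated occurrence rule the 9 April 2007 discovery does not delay accrual.
4 years from 21 March 2005 is 21 March 2009.
The period was tolled for 334 days by the pending related arbitration (11 February 2007 to 11 January 2008), pushing the deadline to 18 February 2010.
The period was tolled for 282 days by the pending criminal prosecution (29 November 2008 to 7 September 2009), pushing the deadline to 27 November 2010.
The other events in the timeline have no effect on the limitation period under the stated rules.
Lindqvist filed on 23 March 2011, after the 27 November 2010 deadline, so the action is time-barred.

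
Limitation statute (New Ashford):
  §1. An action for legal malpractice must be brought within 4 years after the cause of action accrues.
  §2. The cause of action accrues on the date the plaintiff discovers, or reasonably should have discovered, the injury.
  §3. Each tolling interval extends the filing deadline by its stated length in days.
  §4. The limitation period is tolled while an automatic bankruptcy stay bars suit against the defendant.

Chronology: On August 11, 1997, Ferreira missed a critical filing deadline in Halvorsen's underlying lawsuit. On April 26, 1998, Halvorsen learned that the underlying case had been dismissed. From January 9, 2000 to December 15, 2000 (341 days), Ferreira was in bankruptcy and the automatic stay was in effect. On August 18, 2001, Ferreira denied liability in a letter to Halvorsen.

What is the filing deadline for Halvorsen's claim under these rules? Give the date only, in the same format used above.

April 2, 2003

Accrual is tied to discovery, so the period began on April 26, 1998 rather than on August 11, 1997 when the act occurred.
The untolled deadline — 4 years after April 26, 1998 — is April 26, 2002.
Because the automatic bankruptcy stay ran from January 9, 2000 to December 15, 2000, the deadline is extended by 341 days to April 2, 2003.
The other events in the timeline have no effect on the limitation period under the stated rules.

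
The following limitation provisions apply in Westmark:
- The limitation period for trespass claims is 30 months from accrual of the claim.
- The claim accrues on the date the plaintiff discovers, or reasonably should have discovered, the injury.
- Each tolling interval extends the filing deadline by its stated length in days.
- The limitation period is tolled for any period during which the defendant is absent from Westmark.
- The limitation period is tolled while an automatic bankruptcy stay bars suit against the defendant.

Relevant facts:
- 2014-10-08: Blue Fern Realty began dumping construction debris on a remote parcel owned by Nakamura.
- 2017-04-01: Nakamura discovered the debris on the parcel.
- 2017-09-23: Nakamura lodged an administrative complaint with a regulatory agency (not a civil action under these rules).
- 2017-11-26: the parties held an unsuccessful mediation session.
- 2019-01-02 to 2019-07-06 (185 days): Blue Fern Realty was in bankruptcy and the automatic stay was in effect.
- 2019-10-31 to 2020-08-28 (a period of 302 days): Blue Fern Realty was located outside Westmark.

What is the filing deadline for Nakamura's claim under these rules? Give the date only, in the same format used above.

2021-01-30

The claim did not accrue until Nakamura discovered the injury on 2017-04-01; the 2014-10-08 act date does not start the clock under the stated rule.
30 months from 2017-04-01 is 2019-10-01.
The automatic bankruptcy stay from 2019-01-02 to 2019-07-06 tolled the period for 185 days, extending the deadline to 2020-04-03.
The defendant's absence from the jurisdiction from 2019-10-31 to 2020-08-28 tolled the period for 302 days, extending the deadline to 2021-01-30.
Nothing else in the chronology tolls or restarts the period.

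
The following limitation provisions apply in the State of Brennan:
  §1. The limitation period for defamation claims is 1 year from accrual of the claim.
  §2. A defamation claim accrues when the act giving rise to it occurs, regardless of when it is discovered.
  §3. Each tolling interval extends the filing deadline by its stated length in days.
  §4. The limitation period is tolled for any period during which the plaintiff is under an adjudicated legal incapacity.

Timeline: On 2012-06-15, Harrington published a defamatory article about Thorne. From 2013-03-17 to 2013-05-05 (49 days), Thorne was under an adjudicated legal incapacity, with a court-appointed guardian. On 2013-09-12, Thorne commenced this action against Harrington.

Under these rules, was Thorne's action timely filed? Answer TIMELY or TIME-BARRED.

The claim accrued on 2012-06-15, when the wrongful act occurred.
1 year from 2012-06-15 is 2013-06-15.
The plaintiff's legal incapacity from 2013-03-17 to 2013-05-05 tolled the period for 49 days, extending the deadline to 2013-08-03.
Thorne filed on 2013-09-12, after the 2013-08-03 deadline, so the action is time-barred.

TIME-BARRED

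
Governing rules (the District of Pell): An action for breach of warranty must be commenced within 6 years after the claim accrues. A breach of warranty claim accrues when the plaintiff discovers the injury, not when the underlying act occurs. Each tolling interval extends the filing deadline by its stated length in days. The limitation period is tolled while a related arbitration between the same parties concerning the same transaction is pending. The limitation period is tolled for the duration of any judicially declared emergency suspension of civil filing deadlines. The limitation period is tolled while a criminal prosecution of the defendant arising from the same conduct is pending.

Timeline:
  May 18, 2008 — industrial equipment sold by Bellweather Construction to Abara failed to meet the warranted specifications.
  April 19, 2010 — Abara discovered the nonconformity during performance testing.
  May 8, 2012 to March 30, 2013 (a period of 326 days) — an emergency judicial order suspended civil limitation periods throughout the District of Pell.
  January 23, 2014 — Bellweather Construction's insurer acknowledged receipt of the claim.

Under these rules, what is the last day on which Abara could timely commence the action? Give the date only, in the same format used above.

March 11, 2017

Accrual is tied to discovery, so the period began on April 19, 2010 rather than on May 18, 2008 when the act occurred.
The untolled deadline — 6 years after April 19, 2010 — is April 19, 2016.
The emergency suspension of filing deadlines from May 8, 2012 to March 30, 2013 tolled the period for 326 days, extending the deadline to March 11, 2017.
None of the other events listed affects the running of the period under the stated rules.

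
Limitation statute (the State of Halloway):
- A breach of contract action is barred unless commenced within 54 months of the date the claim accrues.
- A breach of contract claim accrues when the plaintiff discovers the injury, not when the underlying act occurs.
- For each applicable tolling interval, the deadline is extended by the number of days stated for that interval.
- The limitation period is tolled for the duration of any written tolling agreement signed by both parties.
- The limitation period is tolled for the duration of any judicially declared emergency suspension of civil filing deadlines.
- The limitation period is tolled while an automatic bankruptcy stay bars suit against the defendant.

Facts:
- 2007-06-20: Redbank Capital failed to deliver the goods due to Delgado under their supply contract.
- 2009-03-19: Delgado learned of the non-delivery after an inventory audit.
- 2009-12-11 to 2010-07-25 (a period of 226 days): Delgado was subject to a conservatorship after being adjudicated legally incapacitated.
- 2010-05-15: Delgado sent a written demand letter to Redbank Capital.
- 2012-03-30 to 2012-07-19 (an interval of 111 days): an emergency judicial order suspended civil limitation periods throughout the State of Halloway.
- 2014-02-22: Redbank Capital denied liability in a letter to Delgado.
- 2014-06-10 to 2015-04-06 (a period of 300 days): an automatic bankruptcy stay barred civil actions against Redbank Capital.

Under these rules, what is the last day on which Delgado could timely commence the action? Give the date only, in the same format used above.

2014-01-08

The claim did not accrue until Delgado discovered the injury on 2009-03-19; the 2007-06-20 act date does not start the clock under the stated rule.
Adding the 54 months base period to 2009-03-19 gives a deadline of 2013-09-19, before any tolling.
The period was tolled for 111 days by the emergency suspension of filing deadlines (2012-03-30 to 2012-07-19), pushing the deadline to 2014-01-08.
The automatic bankruptcy stay starting 2014-06-10 came too late — the period had run on 2014-01-08 — and so does not extend the deadline.
The plaintiff's legal incapacity from 2009-12-11 to 2010-07-25 does not toll the period, because no stated rule makes the plaintiff's incapacity a tolling event.
The other events in the timeline have no effect on the limitation period under the stated rules.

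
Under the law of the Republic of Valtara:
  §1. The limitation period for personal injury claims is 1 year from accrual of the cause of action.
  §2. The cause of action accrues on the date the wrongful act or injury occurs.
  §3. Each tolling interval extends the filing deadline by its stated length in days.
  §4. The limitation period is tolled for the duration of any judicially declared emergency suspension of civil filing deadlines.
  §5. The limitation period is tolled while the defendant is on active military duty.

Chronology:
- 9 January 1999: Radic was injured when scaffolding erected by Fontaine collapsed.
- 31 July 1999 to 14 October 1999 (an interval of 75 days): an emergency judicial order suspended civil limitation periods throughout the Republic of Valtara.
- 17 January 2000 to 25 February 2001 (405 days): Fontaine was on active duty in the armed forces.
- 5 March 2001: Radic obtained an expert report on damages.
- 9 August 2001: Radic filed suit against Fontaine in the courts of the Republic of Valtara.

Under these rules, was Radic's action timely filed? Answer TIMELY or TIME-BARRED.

The limitation period began to run on 9 January 1999.
1 year from 9 January 1999 is 9 January 2000.
The emergency suspension of filing deadlines from 31 July 1999 to 14 October 1999 tolled the period for 75 days, extending the deadline to 24 March 2000.
The defendant's active military service from 17 January 2000 to 25 February 2001 tolled the period for 405 days, extending the deadline to 3 May 2001.
The other events in the timeline have no effect on the limitation period under the stated rules.
Filing on 9 August 2001 missed the 3 May 2001 deadline — the action is time-barred.

TIME-BARRED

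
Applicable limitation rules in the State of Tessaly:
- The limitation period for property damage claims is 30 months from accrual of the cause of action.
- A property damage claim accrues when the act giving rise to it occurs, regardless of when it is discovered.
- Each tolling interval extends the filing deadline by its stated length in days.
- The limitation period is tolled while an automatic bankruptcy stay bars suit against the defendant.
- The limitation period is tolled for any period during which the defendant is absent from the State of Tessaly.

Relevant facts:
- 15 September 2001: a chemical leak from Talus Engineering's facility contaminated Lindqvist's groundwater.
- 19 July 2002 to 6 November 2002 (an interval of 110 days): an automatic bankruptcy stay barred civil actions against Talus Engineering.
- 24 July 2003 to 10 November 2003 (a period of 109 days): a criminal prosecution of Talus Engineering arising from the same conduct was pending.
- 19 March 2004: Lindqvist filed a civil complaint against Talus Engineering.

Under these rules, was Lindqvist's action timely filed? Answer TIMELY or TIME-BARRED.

The claim accrued on 15 September 2001, when the wrongful act occurred.
The untolled deadline — 30 months after 15 September 2001 — is 15 March 2004.
The automatic bankruptcy stay from 19 July 2002 to 6 November 2002 tolled the period for 110 days, extending the deadline to 3 July 2004.
No stated provision tolls the period for a criminal prosecution, so the interval from 24 July 2003 to 10 November 2003 has no effect on the deadline.
Lindqvist filed on 19 March 2004, before the 3 July 2004 deadline, so the action is timely.

TIMELY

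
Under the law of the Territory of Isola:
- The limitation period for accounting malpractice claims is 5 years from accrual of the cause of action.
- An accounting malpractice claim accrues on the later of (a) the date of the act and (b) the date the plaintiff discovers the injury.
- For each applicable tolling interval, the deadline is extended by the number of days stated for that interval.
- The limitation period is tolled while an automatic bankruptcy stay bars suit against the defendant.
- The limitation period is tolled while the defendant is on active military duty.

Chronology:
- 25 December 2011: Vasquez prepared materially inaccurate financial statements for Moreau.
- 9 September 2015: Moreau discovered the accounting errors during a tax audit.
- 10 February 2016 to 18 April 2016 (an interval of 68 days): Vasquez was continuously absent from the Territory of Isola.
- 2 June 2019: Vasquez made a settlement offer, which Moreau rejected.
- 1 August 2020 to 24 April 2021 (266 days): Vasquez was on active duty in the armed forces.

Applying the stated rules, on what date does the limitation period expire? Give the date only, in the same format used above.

2 June 2021

Because discovery on 9 September 2015 post-dates the 25 December 2011 act, accrual under the later-of rule falls on 9 September 2015.
5 years from 9 September 2015 is 9 September 2020.
The defendant's active military service from 1 August 2020 to 24 April 2021 tolled the period for 266 days, extending the deadline to 2 June 2021.
The defendant's absence from the jurisdiction from 10 February 2016 to 18 April 2016 does not toll the period, because no stated rule makes the defendant's absence a tolling event.
Nothing else in the chronology tolls or restarts the period.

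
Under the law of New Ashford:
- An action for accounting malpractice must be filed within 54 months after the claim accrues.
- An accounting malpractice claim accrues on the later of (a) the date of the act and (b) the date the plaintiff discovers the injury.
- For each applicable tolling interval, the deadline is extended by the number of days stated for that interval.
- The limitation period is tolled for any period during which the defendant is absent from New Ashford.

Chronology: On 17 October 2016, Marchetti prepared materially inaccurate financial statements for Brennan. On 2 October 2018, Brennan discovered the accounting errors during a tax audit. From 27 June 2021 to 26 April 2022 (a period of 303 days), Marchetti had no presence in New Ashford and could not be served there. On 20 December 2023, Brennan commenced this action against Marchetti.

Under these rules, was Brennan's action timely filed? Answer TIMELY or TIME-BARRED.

TIMELY

The claim accrued on 2 October 2018 — the later of the 17 October 2016 act and the 2 October 2018 discovery.
Adding the 54 months base period to 2 October 2018 gives a deadline of 2 April 2023, before any tolling.
The period was tolled for 303 days by the defendant's absence from the jurisdiction (27 June 2021 to 26 April 2022), pushing the deadline to 30 January 2024.
The 20 December 2023 filing precedes the 30 January 2024 deadline; the claim is timely.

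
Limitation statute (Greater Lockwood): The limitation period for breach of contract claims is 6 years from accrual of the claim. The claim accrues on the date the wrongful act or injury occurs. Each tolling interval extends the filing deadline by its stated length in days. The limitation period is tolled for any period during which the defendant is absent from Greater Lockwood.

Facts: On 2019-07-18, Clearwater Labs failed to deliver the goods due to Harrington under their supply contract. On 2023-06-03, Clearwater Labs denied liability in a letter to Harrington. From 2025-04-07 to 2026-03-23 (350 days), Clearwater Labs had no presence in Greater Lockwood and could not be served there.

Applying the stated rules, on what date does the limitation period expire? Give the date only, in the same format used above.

The claim accrued on 2019-07-18, when the wrongful act occurred.
Adding the 6 years base period to 2019-07-18 gives a deadline of 2025-07-18, before any tolling.
Because the defendant's absence from the jurisdiction ran from 2025-04-07 to 2026-03-23, the deadline is extended by 350 days to 2026-07-03.
The other events in the timeline have no effect on the limitation period under the stated rules.

2026-07-03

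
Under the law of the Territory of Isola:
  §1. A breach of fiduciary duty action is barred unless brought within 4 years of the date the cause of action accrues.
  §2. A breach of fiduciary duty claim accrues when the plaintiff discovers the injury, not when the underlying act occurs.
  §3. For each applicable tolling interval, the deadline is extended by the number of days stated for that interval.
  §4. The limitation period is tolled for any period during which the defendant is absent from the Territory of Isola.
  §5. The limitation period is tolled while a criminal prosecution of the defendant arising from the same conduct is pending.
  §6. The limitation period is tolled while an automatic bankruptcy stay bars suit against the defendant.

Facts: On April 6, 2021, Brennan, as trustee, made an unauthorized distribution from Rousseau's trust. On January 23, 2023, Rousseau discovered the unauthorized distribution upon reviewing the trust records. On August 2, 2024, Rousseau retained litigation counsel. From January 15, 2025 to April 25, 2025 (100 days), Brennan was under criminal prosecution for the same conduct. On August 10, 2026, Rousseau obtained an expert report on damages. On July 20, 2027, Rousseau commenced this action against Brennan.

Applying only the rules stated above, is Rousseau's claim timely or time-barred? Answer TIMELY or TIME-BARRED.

TIME-BARRED

The claim did not accrue until Rousseau discovered the injury on January 23, 2023; the April 6, 2021 act date does not start the clock under the stated rule.
The untolled deadline — 4 years after January 23, 2023 — is January 23, 2027.
Because the pending criminal prosecution ran from January 15, 2025 to April 25, 2025, the deadline is extended by 100 days to May 3, 2027.
None of the other events listed affects the running of the period under the stated rules.
Filing on July 20, 2027 missed the May 3, 2027 deadline — the action is time-barred.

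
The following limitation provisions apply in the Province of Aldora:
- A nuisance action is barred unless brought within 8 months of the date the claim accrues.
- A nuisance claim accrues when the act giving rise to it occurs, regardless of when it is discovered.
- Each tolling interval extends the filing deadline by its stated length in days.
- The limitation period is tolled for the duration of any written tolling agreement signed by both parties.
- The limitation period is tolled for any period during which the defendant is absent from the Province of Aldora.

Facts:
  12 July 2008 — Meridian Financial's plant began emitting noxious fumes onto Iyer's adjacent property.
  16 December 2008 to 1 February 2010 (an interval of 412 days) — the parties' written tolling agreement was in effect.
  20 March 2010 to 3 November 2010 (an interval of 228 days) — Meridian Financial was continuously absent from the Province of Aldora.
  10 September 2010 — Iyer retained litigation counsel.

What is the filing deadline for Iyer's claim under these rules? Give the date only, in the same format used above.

The claim accrued on 12 July 2008, the date of the act.
Adding the 8 months base period to 12 July 2008 gives a deadline of 12 March 2009, before any tolling.
Because the written tolling agreement ran from 16 December 2008 to 1 February 2010, the deadline is extended by 412 days to 28 April 2010.
The period was tolled for 228 days by the defendant's absence from the jurisdiction (20 March 2010 to 3 November 2010), pushing the deadline to 12 December 2010.
Nothing else in the chronology tolls or restarts the period.

12 December 2010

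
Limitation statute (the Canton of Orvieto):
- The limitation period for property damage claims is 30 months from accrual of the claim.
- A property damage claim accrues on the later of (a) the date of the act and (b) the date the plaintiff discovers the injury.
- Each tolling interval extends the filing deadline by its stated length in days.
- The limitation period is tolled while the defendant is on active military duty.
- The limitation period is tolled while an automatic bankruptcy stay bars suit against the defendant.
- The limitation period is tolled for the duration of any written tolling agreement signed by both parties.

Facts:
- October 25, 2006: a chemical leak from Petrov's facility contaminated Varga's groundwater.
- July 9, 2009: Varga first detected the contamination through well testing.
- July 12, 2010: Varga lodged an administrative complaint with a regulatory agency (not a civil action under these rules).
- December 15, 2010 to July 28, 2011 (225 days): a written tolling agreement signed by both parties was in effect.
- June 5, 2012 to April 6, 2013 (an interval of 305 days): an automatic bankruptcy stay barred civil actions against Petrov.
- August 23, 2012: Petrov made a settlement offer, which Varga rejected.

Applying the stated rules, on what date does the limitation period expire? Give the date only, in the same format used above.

June 22, 2013

Taking the later of the act (October 25, 2006) and discovery (July 9, 2009), the claim accrued on July 9, 2009.
The untolled deadline — 30 months after July 9, 2009 — is January 9, 2012.
The period was tolled for 225 days by the written tolling agreement (December 15, 2010 to July 28, 2011), pushing the deadline to August 21, 2012.
The period was tolled for 305 days by the automatic bankruptcy stay (June 5, 2012 to April 6, 2013), pushing the deadline to June 22, 2013.
Nothing else in the chronology tolls or restarts the period.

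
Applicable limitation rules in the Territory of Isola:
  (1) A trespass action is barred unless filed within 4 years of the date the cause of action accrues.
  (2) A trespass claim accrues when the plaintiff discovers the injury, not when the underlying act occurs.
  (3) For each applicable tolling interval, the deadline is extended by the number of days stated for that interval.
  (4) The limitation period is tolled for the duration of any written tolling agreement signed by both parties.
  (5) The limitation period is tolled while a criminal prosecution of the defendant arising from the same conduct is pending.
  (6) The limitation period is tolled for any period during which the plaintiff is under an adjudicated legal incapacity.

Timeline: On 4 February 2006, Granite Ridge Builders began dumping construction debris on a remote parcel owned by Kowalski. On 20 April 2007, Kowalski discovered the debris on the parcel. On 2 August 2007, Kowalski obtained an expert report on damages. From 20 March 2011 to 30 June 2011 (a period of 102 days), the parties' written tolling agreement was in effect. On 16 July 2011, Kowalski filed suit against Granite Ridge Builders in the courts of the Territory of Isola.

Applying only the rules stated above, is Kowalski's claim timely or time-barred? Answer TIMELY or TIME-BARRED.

TIMELY

Under the discovery rule, the claim accrued on 20 April 2007, when Kowalski discovered the injury — not on the 4 February 2006 date of the underlying act.
The untolled deadline — 4 years after 20 April 2007 — is 20 April 2011.
The written tolling agreement from 20 March 2011 to 30 June 2011 tolled the period for 102 days, extending the deadline to 31 July 2011.
None of the other events listed affects the running of the period under the stated rules.
The 16 July 2011 filing precedes the 31 July 2011 deadline; the claim is timely.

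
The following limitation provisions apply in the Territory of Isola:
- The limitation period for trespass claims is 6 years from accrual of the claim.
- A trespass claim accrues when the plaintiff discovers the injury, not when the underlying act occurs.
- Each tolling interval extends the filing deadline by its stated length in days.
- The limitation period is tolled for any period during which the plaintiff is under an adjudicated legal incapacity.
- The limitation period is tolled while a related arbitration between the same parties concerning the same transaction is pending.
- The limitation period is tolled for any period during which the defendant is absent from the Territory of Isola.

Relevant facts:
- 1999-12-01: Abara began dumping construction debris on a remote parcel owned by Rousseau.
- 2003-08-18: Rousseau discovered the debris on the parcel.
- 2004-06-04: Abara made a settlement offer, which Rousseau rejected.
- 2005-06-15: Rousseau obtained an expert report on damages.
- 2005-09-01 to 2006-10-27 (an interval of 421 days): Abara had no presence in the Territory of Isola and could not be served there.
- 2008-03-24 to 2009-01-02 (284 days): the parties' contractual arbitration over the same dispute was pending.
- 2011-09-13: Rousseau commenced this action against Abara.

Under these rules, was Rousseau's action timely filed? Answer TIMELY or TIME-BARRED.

TIME-BARRED

The claim did not accrue until Rousseau discovered the injury on 2003-08-18; the 1999-12-01 act date does not start the clock under the stated rule.
Adding the 6 years base period to 2003-08-18 gives a deadline of 2009-08-18, before any tolling.
Because the defendant's absence from the jurisdiction ran from 2005-09-01 to 2006-10-27, the deadline is extended by 421 days to 2010-10-13.
The pending related arbitration from 2008-03-24 to 2009-01-02 tolled the period for 284 days, extending the deadline to 2011-07-24.
None of the other events listed affects the running of the period under the stated rules.
Rousseau filed on 2011-09-13, after the 2011-07-24 deadline, so the action is time-barred.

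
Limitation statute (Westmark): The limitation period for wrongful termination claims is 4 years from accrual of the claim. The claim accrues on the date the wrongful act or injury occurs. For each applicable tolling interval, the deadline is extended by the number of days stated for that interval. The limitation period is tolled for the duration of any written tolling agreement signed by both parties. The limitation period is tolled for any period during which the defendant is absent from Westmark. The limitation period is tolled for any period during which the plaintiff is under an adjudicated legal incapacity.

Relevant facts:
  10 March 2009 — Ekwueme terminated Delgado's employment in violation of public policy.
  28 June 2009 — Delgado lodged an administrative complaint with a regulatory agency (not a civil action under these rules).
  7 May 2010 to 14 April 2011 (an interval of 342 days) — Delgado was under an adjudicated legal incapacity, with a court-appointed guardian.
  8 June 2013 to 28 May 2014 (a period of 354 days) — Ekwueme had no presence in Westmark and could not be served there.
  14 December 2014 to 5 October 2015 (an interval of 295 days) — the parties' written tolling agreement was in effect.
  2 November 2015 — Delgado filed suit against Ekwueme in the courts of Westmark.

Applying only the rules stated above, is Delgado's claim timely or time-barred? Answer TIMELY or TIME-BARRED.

TIMELY

The claim accrued on 10 March 2009, when the wrongful act occurred.
Adding the 4 years base period to 10 March 2009 gives a deadline of 10 March 2013, before any tolling.
The plaintiff's legal incapacity from 7 May 2010 to 14 April 2011 tolled the period for 342 days, extending the deadline to 15 February 2014.
The defendant's absence from the jurisdiction from 8 June 2013 to 28 May 2014 tolled the period for 354 days, extending the deadline to 4 February 2015.
The written tolling agreement from 14 December 2014 to 5 October 2015 tolled the period for 295 days, extending the deadline to 26 November 2015.
The other events in the timeline have no effect on the limitation period under the stated rules.
The 2 November 2015 filing precedes the 26 November 2015 deadline; the claim is timely.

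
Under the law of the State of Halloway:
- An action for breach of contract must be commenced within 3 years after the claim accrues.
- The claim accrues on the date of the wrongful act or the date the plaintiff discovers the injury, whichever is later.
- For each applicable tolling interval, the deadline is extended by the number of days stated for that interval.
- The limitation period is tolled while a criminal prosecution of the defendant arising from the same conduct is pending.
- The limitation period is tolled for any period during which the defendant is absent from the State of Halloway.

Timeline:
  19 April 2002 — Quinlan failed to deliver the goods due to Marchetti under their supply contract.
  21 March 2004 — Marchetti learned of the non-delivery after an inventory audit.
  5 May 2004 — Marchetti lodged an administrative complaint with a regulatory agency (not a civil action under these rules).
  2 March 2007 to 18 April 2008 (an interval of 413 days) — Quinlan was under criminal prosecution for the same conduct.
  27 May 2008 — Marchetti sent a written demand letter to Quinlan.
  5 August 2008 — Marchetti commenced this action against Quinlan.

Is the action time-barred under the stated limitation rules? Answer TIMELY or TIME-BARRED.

The claim accrued on 21 March 2004 — the later of the 19 April 2002 act and the 21 March 2004 discovery.
Adding the 3 years base period to 21 March 2004 gives a deadline of 21 March 2007, before any tolling.
The pending criminal prosecution from 2 March 2007 to 18 April 2008 tolled the period for 413 days, extending the deadline to 7 May 2008.
None of the other events listed affects the running of the period under the stated rules.
Marchetti filed on 5 August 2008, after the 7 May 2008 deadline, so the action is time-barred.

TIME-BARRED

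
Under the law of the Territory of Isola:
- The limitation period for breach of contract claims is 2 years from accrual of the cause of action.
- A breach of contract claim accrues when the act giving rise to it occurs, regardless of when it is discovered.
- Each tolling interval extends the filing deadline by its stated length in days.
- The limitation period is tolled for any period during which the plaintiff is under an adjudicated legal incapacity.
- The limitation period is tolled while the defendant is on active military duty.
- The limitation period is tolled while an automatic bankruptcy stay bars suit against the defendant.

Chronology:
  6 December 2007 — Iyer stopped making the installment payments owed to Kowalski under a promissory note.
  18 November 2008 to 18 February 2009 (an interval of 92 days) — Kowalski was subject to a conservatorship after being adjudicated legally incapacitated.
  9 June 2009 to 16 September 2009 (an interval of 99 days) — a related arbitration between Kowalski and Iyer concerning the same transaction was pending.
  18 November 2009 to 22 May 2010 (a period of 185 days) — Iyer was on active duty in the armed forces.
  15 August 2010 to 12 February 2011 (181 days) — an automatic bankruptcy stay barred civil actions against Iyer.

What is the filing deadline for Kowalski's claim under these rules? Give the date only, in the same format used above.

The cause of action accrued on 6 December 2007, the date of the act.
The untolled deadline — 2 years after 6 December 2007 — is 6 December 2009.
The plaintiff's legal incapacity from 18 November 2008 to 18 February 2009 tolled the period for 92 days, extending the deadline to 8 March 2010.
The defendant's active military service from 18 November 2009 to 22 May 2010 tolled the period for 185 days, extending the deadline to 9 September 2010.
The automatic bankruptcy stay from 15 August 2010 to 12 February 2011 tolled the period for 181 days, extending the deadline to 9 March 2011.
The pending related arbitration from 9 June 2009 to 16 September 2009 does not toll the period, because no stated rule makes a pending arbitration a tolling event.

9 March 2011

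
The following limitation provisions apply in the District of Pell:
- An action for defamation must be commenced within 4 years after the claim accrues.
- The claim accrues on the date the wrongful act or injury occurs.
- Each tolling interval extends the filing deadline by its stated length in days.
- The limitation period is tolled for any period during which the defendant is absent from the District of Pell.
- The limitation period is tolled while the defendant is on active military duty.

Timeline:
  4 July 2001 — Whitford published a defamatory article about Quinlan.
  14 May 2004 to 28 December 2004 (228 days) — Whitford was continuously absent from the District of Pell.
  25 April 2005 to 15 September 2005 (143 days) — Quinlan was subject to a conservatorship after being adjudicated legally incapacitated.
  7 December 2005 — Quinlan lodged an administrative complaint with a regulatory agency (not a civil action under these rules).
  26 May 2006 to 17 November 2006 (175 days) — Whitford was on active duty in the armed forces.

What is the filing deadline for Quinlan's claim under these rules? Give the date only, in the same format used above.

The claim accrued on 4 July 2001, the date of the act.
Adding the 4 years base period to 4 July 2001 gives a deadline of 4 July 2005, before any tolling.
Because the defendant's absence from the jurisdiction ran from 14 May 2004 to 28 December 2004, the deadline is extended by 228 days to 17 February 2006.
The defendant's active military service from 26 May 2006 to 17 November 2006 began after the period had already run on 17 February 2006, so it has no tolling effect.
The plaintiff's legal incapacity from 25 April 2005 to 15 September 2005 does not toll the period, because no stated rule makes the plaintiff's incapacity a tolling event.
Nothing else in the chronology tolls or restarts the period.

17 February 2006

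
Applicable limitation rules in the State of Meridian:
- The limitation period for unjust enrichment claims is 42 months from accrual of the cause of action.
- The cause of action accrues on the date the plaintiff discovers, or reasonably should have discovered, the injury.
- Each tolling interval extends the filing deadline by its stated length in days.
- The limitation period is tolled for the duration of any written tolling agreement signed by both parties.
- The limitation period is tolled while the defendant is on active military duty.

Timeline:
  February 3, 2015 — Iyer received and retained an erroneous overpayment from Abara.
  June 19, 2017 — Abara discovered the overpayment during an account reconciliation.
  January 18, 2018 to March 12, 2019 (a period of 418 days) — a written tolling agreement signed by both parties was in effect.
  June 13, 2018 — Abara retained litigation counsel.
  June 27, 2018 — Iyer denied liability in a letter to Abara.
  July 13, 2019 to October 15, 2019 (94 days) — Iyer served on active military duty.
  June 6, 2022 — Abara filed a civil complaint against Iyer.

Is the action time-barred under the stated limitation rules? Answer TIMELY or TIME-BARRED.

TIME-BARRED

The claim did not accrue until Abara discovered the injury on June 19, 2017; the February 3, 2015 act date does not start the clock under the stated rule.
Adding the 42 months base period to June 19, 2017 gives a deadline of December 19, 2020, before any tolling.
Because the written tolling agreement ran from January 18, 2018 to March 12, 2019, the deadline is extended by 418 days to February 10, 2022.
Because the defendant's active military service ran from July 13, 2019 to October 15, 2019, the deadline is extended by 94 days to May 15, 2022.
None of the other events listed affects the running of the period under the stated rules.
Filing on June 6, 2022 missed the May 15, 2022 deadline — the action is time-barred.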